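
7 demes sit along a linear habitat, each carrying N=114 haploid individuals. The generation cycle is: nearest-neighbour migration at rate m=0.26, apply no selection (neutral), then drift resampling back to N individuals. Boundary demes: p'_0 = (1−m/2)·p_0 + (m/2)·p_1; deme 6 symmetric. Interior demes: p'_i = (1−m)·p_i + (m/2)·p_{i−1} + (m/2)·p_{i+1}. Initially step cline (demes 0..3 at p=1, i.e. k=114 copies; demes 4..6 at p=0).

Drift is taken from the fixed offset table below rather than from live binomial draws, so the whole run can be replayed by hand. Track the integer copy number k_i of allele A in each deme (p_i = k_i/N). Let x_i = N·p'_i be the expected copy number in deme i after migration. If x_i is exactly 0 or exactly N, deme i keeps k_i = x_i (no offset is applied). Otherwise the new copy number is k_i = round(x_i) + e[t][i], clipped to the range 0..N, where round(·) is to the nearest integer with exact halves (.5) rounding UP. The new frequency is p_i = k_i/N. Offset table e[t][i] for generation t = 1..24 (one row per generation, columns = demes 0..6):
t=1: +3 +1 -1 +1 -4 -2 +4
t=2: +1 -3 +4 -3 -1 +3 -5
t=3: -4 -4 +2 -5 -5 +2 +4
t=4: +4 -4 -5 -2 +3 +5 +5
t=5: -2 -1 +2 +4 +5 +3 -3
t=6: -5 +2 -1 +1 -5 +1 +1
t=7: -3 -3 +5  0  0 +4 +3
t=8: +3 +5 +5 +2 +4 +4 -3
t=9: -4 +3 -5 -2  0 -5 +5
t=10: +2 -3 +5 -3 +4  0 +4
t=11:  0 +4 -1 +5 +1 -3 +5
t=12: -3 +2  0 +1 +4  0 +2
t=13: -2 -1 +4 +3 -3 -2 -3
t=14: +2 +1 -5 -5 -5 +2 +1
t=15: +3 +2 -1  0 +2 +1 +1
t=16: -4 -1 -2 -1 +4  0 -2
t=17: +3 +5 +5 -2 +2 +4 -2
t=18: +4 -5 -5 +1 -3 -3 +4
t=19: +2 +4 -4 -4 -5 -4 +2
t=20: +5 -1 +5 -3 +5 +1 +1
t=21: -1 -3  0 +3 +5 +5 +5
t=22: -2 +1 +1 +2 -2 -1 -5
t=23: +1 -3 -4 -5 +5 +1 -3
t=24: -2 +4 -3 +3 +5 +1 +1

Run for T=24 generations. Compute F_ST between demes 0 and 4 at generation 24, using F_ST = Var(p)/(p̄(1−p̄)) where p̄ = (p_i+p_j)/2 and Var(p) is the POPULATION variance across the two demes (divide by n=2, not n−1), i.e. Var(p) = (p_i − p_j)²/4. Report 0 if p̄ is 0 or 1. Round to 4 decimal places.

0.1314

t=0: k=[114 114 114 114 0 0 0]
t=1: x=[114.0000 114.0000 114.0000 99.1800 14.8200 0.0000 0.0000] k=[114 114 114 100 11 0 0]
t=2: x=[114.0000 114.0000 112.1800 90.2500 21.1400 1.4300 0.0000] k=[114 114 114 87 20 4 0]
t=3: x=[114.0000 114.0000 110.4900 81.8000 26.6300 5.5600 0.5200] k=[114 114 112 77 22 8 5]
t=4: x=[114.0000 113.7400 107.7100 74.4000 27.3300 9.4300 5.3900] k=[114 110 103 72 30 14 10]
t=5: x=[113.4800 109.6100 99.8800 70.5700 33.3800 15.5600 10.5200] k=[111 109 102 75 38 19 8]
t=6: x=[110.7400 108.3500 99.4000 73.7000 40.3400 20.0400 9.4300] k=[106 110 98 75 35 21 10]
t=7: x=[106.5200 107.9200 96.5700 72.7900 38.3800 21.3900 11.4300] k=[104 105 102 73 38 25 14]
t=8: x=[104.1300 104.4800 98.6200 72.2200 40.8600 25.2600 15.4300] k=[107 109 104 74 45 29 12]
t=9: x=[107.2600 108.0900 100.7500 74.1300 46.6900 28.8700 14.2100] k=[103 111 96 72 47 24 19]
t=10: x=[104.0400 108.0100 94.8300 71.8700 47.2600 26.3400 19.6500] k=[106 105 100 69 51 26 24]
t=11: x=[105.8700 104.4800 96.6200 70.6900 50.0900 28.9900 24.2600] k=[106 108 96 76 51 26 29]
t=12: x=[106.2600 106.1800 94.9600 75.3500 51.0000 29.6400 28.6100] k=[103 108 95 76 55 30 31]
t=13: x=[103.6500 105.6600 94.2200 75.7400 54.4800 33.3800 30.8700] k=[102 105 98 79 51 31 28]
t=14: x=[102.3900 103.7000 96.4400 77.8300 52.0400 33.2100 28.3900] k=[104 105 91 73 47 35 29]
t=15: x=[104.1300 103.0500 90.4800 71.9600 48.8200 35.7800 29.7800] k=[107 105 89 72 51 37 31]
t=16: x=[106.7400 103.1800 88.8700 71.4800 51.9100 38.0400 31.7800] k=[103 102 87 70 56 38 30]
t=17: x=[102.8700 100.1800 86.7400 70.3900 55.4800 39.3000 31.0400] k=[106 105 92 68 57 43 29]
t=18: x=[105.8700 103.4400 90.5700 69.6900 56.6100 43.0000 30.8200] k=[110 98 86 71 54 40 35]
t=19: x=[108.4400 98.0000 85.6100 70.7400 54.3900 41.1700 35.6500] k=[110 102 82 67 49 37 38]
t=20: x=[108.9600 100.4400 82.6500 66.6100 49.7800 38.6900 37.8700] k=[114 99 88 64 55 40 39]
t=21: x=[112.0500 99.5200 86.3100 65.9500 54.2200 41.8200 39.1300] k=[111 97 86 69 59 47 44]
t=22: x=[109.1800 97.3900 85.2200 69.9100 58.7400 48.1700 44.3900] k=[107 98 86 72 57 47 39]
t=23: x=[105.8300 97.6100 85.7400 71.8700 57.6500 47.2600 40.0400] k=[107 95 82 67 63 48 37]
t=24: x=[105.4400 94.8700 81.7400 68.4300 61.5700 48.5200 38.4300] k=[103 99 79 71 67 50 39]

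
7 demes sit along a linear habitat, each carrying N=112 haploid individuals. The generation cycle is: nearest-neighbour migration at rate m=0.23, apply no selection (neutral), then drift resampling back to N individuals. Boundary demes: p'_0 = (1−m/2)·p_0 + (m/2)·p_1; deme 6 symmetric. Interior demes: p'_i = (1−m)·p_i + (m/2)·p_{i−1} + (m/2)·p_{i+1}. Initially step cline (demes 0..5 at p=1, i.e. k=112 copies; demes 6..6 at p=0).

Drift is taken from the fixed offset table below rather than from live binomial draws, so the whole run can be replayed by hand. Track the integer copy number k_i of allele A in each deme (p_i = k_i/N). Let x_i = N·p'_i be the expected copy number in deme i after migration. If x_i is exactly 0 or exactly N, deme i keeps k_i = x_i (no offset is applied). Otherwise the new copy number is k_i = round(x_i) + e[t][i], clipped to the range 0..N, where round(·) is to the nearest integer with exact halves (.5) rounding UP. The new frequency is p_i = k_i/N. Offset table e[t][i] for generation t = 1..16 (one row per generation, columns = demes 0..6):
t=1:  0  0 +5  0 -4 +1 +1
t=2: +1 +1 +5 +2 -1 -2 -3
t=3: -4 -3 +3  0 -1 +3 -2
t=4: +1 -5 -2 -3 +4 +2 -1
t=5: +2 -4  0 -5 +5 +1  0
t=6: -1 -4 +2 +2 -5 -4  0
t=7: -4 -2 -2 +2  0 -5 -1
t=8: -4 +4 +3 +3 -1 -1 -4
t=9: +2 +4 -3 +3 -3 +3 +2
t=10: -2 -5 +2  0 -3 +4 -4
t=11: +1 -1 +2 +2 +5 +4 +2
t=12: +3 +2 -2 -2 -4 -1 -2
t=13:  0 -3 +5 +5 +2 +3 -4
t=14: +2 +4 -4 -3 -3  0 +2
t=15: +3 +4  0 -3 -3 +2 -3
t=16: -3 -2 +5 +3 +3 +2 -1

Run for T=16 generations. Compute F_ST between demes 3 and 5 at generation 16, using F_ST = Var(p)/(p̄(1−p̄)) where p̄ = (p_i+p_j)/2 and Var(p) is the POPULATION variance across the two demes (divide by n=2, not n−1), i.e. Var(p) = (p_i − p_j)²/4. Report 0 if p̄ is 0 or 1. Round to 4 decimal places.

0.0783

t=0: k=[112 112 112 112 112 112 0]
t=1: x=[112.0000 112.0000 112.0000 112.0000 112.0000 99.1200 12.8800] k=[112 112 112 112 112 100 14]
t=2: x=[112.0000 112.0000 112.0000 112.0000 110.6200 91.4900 23.8900] k=[112 112 112 112 110 89 21]
t=3: x=[112.0000 112.0000 112.0000 111.7700 107.8150 83.5950 28.8200] k=[112 112 112 112 107 87 27]
t=4: x=[112.0000 112.0000 112.0000 111.4250 105.2750 82.4000 33.9000] k=[112 112 112 108 109 84 33]
t=5: x=[112.0000 112.0000 111.5400 108.5750 106.0100 81.0100 38.8650] k=[112 112 112 104 111 82 39]
t=6: x=[112.0000 112.0000 111.0800 105.7250 106.8600 80.3900 43.9450] k=[112 112 112 108 102 76 44]
t=7: x=[112.0000 112.0000 111.5400 107.7700 99.7000 75.3100 47.6800] k=[112 112 110 110 100 70 47]
t=8: x=[112.0000 111.7700 110.2300 108.8500 97.7000 70.8050 49.6450] k=[112 112 112 112 97 70 46]
t=9: x=[112.0000 112.0000 112.0000 110.2750 95.6200 70.3450 48.7600] k=[112 112 112 112 93 73 51]
t=10: x=[112.0000 112.0000 112.0000 109.8150 92.8850 72.7700 53.5300] k=[112 112 112 110 90 77 50]
t=11: x=[112.0000 112.0000 111.7700 107.9300 90.8050 75.3900 53.1050] k=[112 112 112 110 96 79 55]
t=12: x=[112.0000 112.0000 111.7700 108.6200 95.6550 78.1950 57.7600] k=[112 112 110 107 92 77 56]
t=13: x=[112.0000 111.7700 109.8850 105.6200 92.0000 76.3100 58.4150] k=[112 109 112 111 94 79 54]
t=14: x=[111.6550 109.6900 111.5400 109.1600 94.2300 77.8500 56.8750] k=[112 112 108 106 91 78 59]
t=15: x=[112.0000 111.5400 108.2300 104.5050 91.2300 77.3100 61.1850] k=[112 112 108 102 88 79 58]
t=16: x=[112.0000 111.5400 107.7700 101.0800 88.5750 77.6200 60.4150] k=[112 110 112 104 92 80 59]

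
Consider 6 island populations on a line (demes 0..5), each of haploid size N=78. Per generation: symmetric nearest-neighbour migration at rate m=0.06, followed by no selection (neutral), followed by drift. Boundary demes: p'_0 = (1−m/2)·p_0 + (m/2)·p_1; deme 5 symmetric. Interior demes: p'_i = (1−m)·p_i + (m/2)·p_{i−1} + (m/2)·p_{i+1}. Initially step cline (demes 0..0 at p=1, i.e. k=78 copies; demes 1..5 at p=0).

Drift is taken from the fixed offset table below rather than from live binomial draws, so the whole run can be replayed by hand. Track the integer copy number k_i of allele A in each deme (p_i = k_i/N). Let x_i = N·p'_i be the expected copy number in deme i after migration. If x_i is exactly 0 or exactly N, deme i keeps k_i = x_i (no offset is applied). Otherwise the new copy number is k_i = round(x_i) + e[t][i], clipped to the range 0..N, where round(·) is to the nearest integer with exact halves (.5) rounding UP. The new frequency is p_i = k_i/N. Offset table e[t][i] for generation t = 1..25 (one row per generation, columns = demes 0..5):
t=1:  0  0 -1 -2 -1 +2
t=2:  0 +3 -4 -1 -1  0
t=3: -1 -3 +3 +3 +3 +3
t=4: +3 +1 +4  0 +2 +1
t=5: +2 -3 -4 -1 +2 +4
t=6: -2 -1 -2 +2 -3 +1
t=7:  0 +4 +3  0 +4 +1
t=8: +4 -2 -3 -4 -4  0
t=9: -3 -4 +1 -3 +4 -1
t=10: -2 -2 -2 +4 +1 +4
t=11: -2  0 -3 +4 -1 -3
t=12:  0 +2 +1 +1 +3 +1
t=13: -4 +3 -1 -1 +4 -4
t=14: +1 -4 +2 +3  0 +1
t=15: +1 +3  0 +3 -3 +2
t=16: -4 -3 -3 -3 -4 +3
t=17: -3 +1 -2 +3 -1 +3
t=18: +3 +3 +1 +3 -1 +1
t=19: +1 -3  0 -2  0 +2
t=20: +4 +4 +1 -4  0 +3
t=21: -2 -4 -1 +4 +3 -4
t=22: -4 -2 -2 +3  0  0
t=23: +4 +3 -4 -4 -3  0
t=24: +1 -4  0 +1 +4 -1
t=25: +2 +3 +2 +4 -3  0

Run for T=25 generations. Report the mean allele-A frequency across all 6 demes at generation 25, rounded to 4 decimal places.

0.1966

t=0: k=[78 0 0 0 0 0]
t=1: x=[75.6600 2.3400 0.0000 0.0000 0.0000 0.0000] k=[76 2 0 0 0 0]
t=2: x=[73.7800 4.1600 0.0600 0.0000 0.0000 0.0000] k=[74 7 0 0 0 0]
t=3: x=[71.9900 8.8000 0.2100 0.0000 0.0000 0.0000] k=[71 6 3 0 0 0]
t=4: x=[69.0500 7.8600 3.0000 0.0900 0.0000 0.0000] k=[72 9 7 0 0 0]
t=5: x=[70.1100 10.8300 6.8500 0.2100 0.0000 0.0000] k=[72 8 3 0 0 0]
t=6: x=[70.0800 9.7700 3.0600 0.0900 0.0000 0.0000] k=[68 9 1 2 0 0]
t=7: x=[66.2300 10.5300 1.2700 1.9100 0.0600 0.0000] k=[66 15 4 2 4 0]
t=8: x=[64.4700 16.2000 4.2700 2.1200 3.8200 0.1200] k=[68 14 1 0 0 0]
t=9: x=[66.3800 15.2300 1.3600 0.0300 0.0000 0.0000] k=[63 11 2 0 0 0]
t=10: x=[61.4400 12.2900 2.2100 0.0600 0.0000 0.0000] k=[59 10 0 4 0 0]
t=11: x=[57.5300 11.1700 0.4200 3.7600 0.1200 0.0000] k=[56 11 0 8 0 0]
t=12: x=[54.6500 12.0200 0.5700 7.5200 0.2400 0.0000] k=[55 14 2 9 3 0]
t=13: x=[53.7700 14.8700 2.5700 8.6100 3.0900 0.0900] k=[50 18 2 8 7 0]
t=14: x=[49.0400 18.4800 2.6600 7.7900 6.8200 0.2100] k=[50 14 5 11 7 1]
t=15: x=[48.9200 14.8100 5.4500 10.7000 6.9400 1.1800] k=[50 18 5 14 4 3]
t=16: x=[49.0400 18.5700 5.6600 13.4300 4.2700 3.0300] k=[45 16 3 10 0 6]
t=17: x=[44.1300 16.4800 3.6000 9.4900 0.4800 5.8200] k=[41 17 2 12 0 9]
t=18: x=[40.2800 17.2700 2.7500 11.3400 0.6300 8.7300] k=[43 20 4 14 0 10]
t=19: x=[42.3100 20.2100 4.7800 13.2800 0.7200 9.7000] k=[43 17 5 11 1 12]
t=20: x=[42.2200 17.4200 5.5400 10.5200 1.6300 11.6700] k=[46 21 7 7 2 15]
t=21: x=[45.2500 21.3300 7.4200 6.8500 2.5400 14.6100] k=[43 17 6 11 6 11]
t=22: x=[42.2200 17.4500 6.4800 10.7000 6.3000 10.8500] k=[38 15 4 14 6 11]
t=23: x=[37.3100 15.3600 4.6300 13.4600 6.3900 10.8500] k=[41 18 1 9 3 11]
t=24: x=[40.3100 18.1800 1.7500 8.5800 3.4200 10.7600] k=[41 14 2 10 7 10]
t=25: x=[40.1900 14.4500 2.6000 9.6700 7.1800 9.9100] k=[42 17 5 14 4 10]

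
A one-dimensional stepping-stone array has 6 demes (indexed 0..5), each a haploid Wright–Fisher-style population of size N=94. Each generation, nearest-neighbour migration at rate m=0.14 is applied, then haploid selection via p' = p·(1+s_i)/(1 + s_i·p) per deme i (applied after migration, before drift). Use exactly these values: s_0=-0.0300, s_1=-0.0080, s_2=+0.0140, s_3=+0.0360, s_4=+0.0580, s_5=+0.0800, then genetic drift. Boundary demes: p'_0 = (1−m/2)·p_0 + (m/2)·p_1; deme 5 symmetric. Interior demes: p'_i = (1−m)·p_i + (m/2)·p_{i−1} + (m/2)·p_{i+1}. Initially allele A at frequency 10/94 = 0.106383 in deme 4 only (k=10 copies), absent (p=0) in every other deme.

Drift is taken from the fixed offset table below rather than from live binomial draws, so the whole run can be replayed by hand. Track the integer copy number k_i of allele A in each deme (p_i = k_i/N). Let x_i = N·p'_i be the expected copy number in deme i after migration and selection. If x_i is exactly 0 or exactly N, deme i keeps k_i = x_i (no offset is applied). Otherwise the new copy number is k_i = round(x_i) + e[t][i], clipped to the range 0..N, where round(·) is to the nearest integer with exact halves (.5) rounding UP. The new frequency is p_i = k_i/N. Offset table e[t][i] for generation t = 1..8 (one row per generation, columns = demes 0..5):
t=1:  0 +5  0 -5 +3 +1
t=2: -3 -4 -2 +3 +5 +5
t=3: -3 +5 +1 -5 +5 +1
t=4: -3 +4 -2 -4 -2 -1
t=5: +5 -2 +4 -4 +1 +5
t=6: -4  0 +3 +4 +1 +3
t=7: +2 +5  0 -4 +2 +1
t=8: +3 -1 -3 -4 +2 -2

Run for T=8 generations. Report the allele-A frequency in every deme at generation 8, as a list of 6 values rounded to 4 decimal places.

[0.0638, 0.0532, 0.0426, 0.0106, 0.2234, 0.2234]

t=0: k=[0 0 0 0 10 0]
t=1: x=[0.0000 0.0000 0.0000 0.7250 9.0508 0.7555] k=[0 0 0 0 12 2]
t=2: x=[0.0000 0.0000 0.0000 0.8700 10.9957 2.9093] k=[0 0 0 4 16 8]
t=3: x=[0.0000 0.0000 0.2839 4.7159 15.3089 9.1779] k=[0 0 1 0 20 10]
t=4: x=[0.0000 0.0694 0.8719 1.5221 18.7313 11.4517] k=[0 4 0 0 17 10]
t=5: x=[0.2716 3.4135 0.2839 1.2323 16.0568 11.2290] k=[5 1 4 0 17 16]
t=6: x=[4.5853 1.4783 3.5573 1.5221 16.4927 17.1214] k=[1 1 7 6 17 20]
t=7: x=[0.9703 1.4088 6.5947 7.0677 17.2189 21.0192] k=[3 6 7 3 19 22]
t=8: x=[3.1169 5.8160 6.7364 4.5507 18.9279 23.1047] k=[6 5 4 1 21 21]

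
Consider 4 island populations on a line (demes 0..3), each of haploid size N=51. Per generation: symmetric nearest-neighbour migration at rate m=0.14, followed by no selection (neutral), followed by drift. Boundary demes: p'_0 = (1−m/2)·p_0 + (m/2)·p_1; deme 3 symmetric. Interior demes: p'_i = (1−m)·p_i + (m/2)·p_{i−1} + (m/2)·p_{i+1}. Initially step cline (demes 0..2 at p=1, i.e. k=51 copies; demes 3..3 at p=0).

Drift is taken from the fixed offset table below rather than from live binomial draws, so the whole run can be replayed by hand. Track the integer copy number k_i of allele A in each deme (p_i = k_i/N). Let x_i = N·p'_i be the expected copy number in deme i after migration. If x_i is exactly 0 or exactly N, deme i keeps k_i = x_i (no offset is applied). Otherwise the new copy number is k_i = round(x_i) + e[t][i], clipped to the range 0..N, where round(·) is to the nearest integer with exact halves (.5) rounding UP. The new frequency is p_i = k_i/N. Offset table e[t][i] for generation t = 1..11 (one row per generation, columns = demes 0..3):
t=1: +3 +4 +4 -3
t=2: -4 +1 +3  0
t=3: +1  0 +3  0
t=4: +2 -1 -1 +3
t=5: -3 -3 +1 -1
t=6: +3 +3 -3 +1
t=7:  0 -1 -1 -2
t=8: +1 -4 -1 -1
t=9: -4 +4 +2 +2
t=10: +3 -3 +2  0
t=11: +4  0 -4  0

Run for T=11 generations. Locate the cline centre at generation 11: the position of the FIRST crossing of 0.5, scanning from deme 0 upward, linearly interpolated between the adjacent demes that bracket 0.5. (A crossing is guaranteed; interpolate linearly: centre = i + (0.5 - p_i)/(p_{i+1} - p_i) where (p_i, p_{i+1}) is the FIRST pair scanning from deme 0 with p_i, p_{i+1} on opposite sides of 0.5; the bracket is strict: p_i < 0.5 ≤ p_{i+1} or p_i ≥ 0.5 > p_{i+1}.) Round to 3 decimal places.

2.792

t=0: k=[51 51 51 0]
t=1: x=[51.0000 51.0000 47.4300 3.5700] k=[51 51 51 1]
t=2: x=[51.0000 51.0000 47.5000 4.5000] k=[51 51 51 5]
t=3: x=[51.0000 51.0000 47.7800 8.2200] k=[51 51 51 8]
t=4: x=[51.0000 51.0000 47.9900 11.0100] k=[51 51 47 14]
t=5: x=[51.0000 50.7200 44.9700 16.3100] k=[51 48 46 15]
t=6: x=[50.7900 48.0700 43.9700 17.1700] k=[51 51 41 18]
t=7: x=[51.0000 50.3000 40.0900 19.6100] k=[51 49 39 18]
t=8: x=[50.8600 48.4400 38.2300 19.4700] k=[51 44 37 18]
t=9: x=[50.5100 44.0000 36.1600 19.3300] k=[47 48 38 21]
t=10: x=[47.0700 47.2300 37.5100 22.1900] k=[50 44 40 22]
t=11: x=[49.5800 44.1400 39.0200 23.2600] k=[51 44 35 23]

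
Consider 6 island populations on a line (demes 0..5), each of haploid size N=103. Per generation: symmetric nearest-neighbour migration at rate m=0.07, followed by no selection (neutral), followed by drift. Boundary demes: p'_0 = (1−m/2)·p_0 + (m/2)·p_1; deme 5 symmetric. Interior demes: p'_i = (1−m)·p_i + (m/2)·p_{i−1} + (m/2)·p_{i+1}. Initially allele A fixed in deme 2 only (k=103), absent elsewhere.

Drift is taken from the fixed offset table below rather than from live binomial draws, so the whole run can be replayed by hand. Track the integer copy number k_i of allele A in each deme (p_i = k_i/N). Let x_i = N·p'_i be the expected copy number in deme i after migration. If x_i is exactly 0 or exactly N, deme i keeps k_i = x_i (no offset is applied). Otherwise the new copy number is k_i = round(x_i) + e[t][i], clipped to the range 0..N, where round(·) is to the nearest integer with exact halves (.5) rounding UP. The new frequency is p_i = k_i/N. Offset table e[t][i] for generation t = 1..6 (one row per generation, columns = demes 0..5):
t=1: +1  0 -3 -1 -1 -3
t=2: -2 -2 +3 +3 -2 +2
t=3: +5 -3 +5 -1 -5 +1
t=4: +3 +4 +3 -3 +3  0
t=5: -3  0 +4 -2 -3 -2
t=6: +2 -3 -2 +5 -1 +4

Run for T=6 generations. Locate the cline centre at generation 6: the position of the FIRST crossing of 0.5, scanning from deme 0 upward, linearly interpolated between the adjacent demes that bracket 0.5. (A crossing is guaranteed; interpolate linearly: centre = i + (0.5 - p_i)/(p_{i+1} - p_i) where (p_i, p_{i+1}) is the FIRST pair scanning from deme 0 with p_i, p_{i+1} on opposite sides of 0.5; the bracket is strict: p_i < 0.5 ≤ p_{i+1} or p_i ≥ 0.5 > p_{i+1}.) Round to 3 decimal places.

1.592

t=0: k=[0 0 103 0 0 0]
t=1: x=[0.0000 3.6050 95.7900 3.6050 0.0000 0.0000] k=[0 4 93 3 0 0]
t=2: x=[0.1400 6.9750 86.7350 6.0450 0.1050 0.0000] k=[0 5 90 9 0 0]
t=3: x=[0.1750 7.8000 84.1900 11.5200 0.3150 0.0000] k=[5 5 89 11 0 0]
t=4: x=[5.0000 7.9400 83.3300 13.3450 0.3850 0.0000] k=[8 12 86 10 3 0]
t=5: x=[8.1400 14.4500 80.7500 12.4150 3.1400 0.1050] k=[5 14 85 10 0 0]
t=6: x=[5.3150 16.1700 79.8900 12.2750 0.3500 0.0000] k=[7 13 78 17 0 0]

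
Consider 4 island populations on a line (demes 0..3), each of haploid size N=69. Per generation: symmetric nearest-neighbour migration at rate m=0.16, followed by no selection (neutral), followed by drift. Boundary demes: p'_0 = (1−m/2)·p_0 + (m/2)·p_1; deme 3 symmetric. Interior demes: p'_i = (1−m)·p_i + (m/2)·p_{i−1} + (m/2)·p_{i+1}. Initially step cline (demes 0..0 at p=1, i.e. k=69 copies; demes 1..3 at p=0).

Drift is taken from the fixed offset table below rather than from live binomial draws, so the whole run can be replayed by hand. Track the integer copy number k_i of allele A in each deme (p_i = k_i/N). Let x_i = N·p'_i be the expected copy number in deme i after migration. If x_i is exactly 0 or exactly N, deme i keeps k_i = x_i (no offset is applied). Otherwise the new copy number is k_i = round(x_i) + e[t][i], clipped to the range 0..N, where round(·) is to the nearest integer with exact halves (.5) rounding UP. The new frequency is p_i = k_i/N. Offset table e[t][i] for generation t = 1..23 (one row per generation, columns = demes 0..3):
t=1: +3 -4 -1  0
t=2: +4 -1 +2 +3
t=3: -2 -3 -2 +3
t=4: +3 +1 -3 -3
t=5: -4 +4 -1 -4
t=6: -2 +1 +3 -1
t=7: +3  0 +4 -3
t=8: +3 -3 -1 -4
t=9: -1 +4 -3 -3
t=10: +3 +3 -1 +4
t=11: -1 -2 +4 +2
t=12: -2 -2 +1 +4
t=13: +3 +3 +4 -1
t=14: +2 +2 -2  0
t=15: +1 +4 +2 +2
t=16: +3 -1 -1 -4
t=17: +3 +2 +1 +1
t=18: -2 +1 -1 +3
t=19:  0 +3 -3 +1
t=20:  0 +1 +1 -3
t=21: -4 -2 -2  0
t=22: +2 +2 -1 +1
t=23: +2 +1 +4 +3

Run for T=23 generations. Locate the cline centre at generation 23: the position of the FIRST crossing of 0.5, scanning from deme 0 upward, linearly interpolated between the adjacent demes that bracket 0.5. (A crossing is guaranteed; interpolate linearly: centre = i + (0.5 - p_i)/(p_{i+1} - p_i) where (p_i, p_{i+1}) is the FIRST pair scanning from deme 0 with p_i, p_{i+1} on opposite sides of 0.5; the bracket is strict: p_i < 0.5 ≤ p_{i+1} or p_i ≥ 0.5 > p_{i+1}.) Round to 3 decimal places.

1.045

t=0: k=[69 0 0 0]
t=1: x=[63.4800 5.5200 0.0000 0.0000] k=[66 2 0 0]
t=2: x=[60.8800 6.9600 0.1600 0.0000] k=[65 6 2 0]
t=3: x=[60.2800 10.4000 2.1600 0.1600] k=[58 7 0 3]
t=4: x=[53.9200 10.5200 0.8000 2.7600] k=[57 12 0 0]
t=5: x=[53.4000 14.6400 0.9600 0.0000] k=[49 19 0 0]
t=6: x=[46.6000 19.8800 1.5200 0.0000] k=[45 21 5 0]
t=7: x=[43.0800 21.6400 5.8800 0.4000] k=[46 22 10 0]
t=8: x=[44.0800 22.9600 10.1600 0.8000] k=[47 20 9 0]
t=9: x=[44.8400 21.2800 9.1600 0.7200] k=[44 25 6 0]
t=10: x=[42.4800 25.0000 7.0400 0.4800] k=[45 28 6 4]
t=11: x=[43.6400 27.6000 7.6000 4.1600] k=[43 26 12 6]
t=12: x=[41.6400 26.2400 12.6400 6.4800] k=[40 24 14 10]
t=13: x=[38.7200 24.4800 14.4800 10.3200] k=[42 27 18 9]
t=14: x=[40.8000 27.4800 18.0000 9.7200] k=[43 29 16 10]
t=15: x=[41.8800 29.0800 16.5600 10.4800] k=[43 33 19 12]
t=16: x=[42.2000 32.6800 19.5600 12.5600] k=[45 32 19 9]
t=17: x=[43.9600 32.0000 19.2400 9.8000] k=[47 34 20 11]
t=18: x=[45.9600 33.9200 20.4000 11.7200] k=[44 35 19 15]
t=19: x=[43.2800 34.4400 19.9600 15.3200] k=[43 37 17 16]
t=20: x=[42.5200 35.8800 18.5200 16.0800] k=[43 37 20 13]
t=21: x=[42.5200 36.1200 20.8000 13.5600] k=[39 34 19 14]
t=22: x=[38.6000 33.2000 19.8000 14.4000] k=[41 35 19 15]
t=23: x=[40.5200 34.2000 19.9600 15.3200] k=[43 35 24 18]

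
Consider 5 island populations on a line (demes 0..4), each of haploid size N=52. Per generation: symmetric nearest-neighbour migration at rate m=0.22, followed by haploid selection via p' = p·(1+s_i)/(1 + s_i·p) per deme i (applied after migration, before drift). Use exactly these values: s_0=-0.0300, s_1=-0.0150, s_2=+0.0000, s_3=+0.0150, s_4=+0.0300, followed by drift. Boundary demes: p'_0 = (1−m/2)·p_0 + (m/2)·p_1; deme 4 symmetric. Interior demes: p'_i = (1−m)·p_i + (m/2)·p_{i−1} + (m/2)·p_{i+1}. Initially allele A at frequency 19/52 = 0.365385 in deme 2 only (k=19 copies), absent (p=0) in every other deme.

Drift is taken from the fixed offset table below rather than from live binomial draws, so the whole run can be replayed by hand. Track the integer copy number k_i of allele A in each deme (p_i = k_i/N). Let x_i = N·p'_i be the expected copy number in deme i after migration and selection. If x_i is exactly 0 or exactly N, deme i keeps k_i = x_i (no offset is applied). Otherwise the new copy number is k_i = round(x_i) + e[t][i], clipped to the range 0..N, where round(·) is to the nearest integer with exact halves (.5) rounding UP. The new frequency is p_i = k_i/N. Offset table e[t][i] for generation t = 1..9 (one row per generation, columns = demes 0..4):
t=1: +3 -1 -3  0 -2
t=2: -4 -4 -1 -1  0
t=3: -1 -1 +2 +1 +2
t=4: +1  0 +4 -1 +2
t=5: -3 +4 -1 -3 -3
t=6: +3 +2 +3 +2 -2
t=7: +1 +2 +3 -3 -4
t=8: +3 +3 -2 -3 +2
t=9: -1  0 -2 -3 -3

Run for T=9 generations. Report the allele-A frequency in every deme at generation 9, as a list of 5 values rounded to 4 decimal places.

[0.1346, 0.2115, 0.1154, 0.0000, 0.0000]

t=0: k=[0 0 19 0 0]
t=1: x=[0.0000 2.0599 14.8200 2.1201 0.0000] k=[0 1 12 2 0]
t=2: x=[0.1067 2.0698 9.6900 2.9208 0.2266] k=[0 0 9 2 0]
t=3: x=[0.0000 0.9754 7.2400 2.5863 0.2266] k=[0 0 9 4 2]
t=4: x=[0.0000 0.9754 7.4600 4.3895 2.2837] k=[0 1 11 3 4]
t=5: x=[0.1067 1.9613 9.0200 4.0452 3.9977] k=[0 6 8 1 1]
t=6: x=[0.6404 5.4854 7.0100 1.7956 1.0294] k=[4 7 10 4 0]
t=7: x=[4.2106 6.9090 9.0100 4.2781 0.4531] k=[5 9 12 1 0]
t=8: x=[5.2934 8.7792 10.4600 2.1302 0.1133] k=[8 12 8 0 2]
t=9: x=[8.2269 10.9884 7.5600 1.1161 1.8315] k=[7 11 6 0 0]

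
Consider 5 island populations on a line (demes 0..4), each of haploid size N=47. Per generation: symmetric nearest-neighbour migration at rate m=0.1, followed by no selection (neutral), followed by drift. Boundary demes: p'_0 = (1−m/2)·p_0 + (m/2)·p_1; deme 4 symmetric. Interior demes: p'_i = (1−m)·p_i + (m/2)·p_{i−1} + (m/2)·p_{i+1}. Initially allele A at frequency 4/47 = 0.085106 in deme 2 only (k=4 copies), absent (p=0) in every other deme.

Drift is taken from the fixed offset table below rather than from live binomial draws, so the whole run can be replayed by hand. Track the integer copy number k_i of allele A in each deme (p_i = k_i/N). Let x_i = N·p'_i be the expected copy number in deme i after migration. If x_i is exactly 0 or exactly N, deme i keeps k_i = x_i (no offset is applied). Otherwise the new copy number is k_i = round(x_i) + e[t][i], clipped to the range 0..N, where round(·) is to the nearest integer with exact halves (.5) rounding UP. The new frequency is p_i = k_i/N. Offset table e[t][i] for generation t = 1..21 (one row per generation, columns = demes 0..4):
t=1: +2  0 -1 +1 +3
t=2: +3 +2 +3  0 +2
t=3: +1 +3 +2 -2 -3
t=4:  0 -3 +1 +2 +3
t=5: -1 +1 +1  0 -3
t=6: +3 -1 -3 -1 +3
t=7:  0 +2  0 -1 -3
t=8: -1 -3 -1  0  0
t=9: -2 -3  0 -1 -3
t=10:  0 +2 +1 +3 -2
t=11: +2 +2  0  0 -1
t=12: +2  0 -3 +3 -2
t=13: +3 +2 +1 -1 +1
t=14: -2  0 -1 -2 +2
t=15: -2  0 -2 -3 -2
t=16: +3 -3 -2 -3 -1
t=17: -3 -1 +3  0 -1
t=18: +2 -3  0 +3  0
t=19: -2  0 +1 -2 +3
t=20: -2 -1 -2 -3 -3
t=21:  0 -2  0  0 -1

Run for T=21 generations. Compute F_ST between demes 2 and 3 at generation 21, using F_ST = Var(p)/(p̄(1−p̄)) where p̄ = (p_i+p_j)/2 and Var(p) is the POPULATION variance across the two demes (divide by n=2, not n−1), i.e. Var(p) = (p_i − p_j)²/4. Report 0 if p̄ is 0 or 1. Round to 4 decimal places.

t=0: k=[0 0 4 0 0]
t=1: x=[0.0000 0.2000 3.6000 0.2000 0.0000] k=[0 0 3 1 0]
t=2: x=[0.0000 0.1500 2.7500 1.0500 0.0500] k=[0 2 6 1 2]
t=3: x=[0.1000 2.1000 5.5500 1.3000 1.9500] k=[1 5 8 0 0]
t=4: x=[1.2000 4.9500 7.4500 0.4000 0.0000] k=[1 2 8 2 0]
t=5: x=[1.0500 2.2500 7.4000 2.2000 0.1000] k=[0 3 8 2 0]
t=6: x=[0.1500 3.1000 7.4500 2.2000 0.1000] k=[3 2 4 1 3]
t=7: x=[2.9500 2.1500 3.7500 1.2500 2.9000] k=[3 4 4 0 0]
t=8: x=[3.0500 3.9500 3.8000 0.2000 0.0000] k=[2 1 3 0 0]
t=9: x=[1.9500 1.1500 2.7500 0.1500 0.0000] k=[0 0 3 0 0]
t=10: x=[0.0000 0.1500 2.7000 0.1500 0.0000] k=[0 2 4 3 0]
t=11: x=[0.1000 2.0000 3.8500 2.9000 0.1500] k=[2 4 4 3 0]
t=12: x=[2.1000 3.9000 3.9500 2.9000 0.1500] k=[4 4 1 6 0]
t=13: x=[4.0000 3.8500 1.4000 5.4500 0.3000] k=[7 6 2 4 1]
t=14: x=[6.9500 5.8500 2.3000 3.7500 1.1500] k=[5 6 1 2 3]
t=15: x=[5.0500 5.7000 1.3000 2.0000 2.9500] k=[3 6 0 0 1]
t=16: x=[3.1500 5.5500 0.3000 0.0500 0.9500] k=[6 3 0 0 0]
t=17: x=[5.8500 3.0000 0.1500 0.0000 0.0000] k=[3 2 3 0 0]
t=18: x=[2.9500 2.1000 2.8000 0.1500 0.0000] k=[5 0 3 3 0]
t=19: x=[4.7500 0.4000 2.8500 2.8500 0.1500] k=[3 0 4 1 3]
t=20: x=[2.8500 0.3500 3.6500 1.2500 2.9000] k=[1 0 2 0 0]
t=21: x=[0.9500 0.1500 1.8000 0.1000 0.0000] k=[1 0 2 0 0]

0.0217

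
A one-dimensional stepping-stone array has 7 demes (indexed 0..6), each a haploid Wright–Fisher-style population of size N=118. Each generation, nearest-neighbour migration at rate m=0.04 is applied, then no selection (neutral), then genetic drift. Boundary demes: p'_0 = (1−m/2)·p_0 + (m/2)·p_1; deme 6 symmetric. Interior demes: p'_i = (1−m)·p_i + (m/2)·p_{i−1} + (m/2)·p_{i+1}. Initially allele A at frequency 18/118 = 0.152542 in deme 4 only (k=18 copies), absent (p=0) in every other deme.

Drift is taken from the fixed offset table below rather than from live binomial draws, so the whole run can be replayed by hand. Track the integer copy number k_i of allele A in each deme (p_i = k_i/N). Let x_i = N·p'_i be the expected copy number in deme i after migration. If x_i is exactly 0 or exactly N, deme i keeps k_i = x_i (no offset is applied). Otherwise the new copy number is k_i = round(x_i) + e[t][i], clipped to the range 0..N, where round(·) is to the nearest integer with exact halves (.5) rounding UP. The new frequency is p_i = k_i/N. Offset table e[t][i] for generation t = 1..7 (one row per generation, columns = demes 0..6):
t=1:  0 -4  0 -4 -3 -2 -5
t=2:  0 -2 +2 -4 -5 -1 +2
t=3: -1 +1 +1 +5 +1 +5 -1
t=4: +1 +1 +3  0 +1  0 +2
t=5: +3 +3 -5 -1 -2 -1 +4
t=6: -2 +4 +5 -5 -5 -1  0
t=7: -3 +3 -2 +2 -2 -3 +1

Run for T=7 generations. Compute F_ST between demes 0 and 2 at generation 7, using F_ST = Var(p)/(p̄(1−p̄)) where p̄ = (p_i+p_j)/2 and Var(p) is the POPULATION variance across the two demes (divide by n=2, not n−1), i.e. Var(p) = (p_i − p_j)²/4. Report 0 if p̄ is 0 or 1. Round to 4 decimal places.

t=0: k=[0 0 0 0 18 0 0]
t=1: x=[0.0000 0.0000 0.0000 0.3600 17.2800 0.3600 0.0000] k=[0 0 0 0 14 0 0]
t=2: x=[0.0000 0.0000 0.0000 0.2800 13.4400 0.2800 0.0000] k=[0 0 0 0 8 0 0]
t=3: x=[0.0000 0.0000 0.0000 0.1600 7.6800 0.1600 0.0000] k=[0 0 0 5 9 5 0]
t=4: x=[0.0000 0.0000 0.1000 4.9800 8.8400 4.9800 0.1000] k=[0 0 3 5 10 5 2]
t=5: x=[0.0000 0.0600 2.9800 5.0600 9.8000 5.0400 2.0600] k=[0 3 0 4 8 4 6]
t=6: x=[0.0600 2.8800 0.1400 4.0000 7.8400 4.1200 5.9600] k=[0 7 5 0 3 3 6]
t=7: x=[0.1400 6.8200 4.9400 0.1600 2.9400 3.0600 5.9400] k=[0 10 3 2 1 0 7]

0.0129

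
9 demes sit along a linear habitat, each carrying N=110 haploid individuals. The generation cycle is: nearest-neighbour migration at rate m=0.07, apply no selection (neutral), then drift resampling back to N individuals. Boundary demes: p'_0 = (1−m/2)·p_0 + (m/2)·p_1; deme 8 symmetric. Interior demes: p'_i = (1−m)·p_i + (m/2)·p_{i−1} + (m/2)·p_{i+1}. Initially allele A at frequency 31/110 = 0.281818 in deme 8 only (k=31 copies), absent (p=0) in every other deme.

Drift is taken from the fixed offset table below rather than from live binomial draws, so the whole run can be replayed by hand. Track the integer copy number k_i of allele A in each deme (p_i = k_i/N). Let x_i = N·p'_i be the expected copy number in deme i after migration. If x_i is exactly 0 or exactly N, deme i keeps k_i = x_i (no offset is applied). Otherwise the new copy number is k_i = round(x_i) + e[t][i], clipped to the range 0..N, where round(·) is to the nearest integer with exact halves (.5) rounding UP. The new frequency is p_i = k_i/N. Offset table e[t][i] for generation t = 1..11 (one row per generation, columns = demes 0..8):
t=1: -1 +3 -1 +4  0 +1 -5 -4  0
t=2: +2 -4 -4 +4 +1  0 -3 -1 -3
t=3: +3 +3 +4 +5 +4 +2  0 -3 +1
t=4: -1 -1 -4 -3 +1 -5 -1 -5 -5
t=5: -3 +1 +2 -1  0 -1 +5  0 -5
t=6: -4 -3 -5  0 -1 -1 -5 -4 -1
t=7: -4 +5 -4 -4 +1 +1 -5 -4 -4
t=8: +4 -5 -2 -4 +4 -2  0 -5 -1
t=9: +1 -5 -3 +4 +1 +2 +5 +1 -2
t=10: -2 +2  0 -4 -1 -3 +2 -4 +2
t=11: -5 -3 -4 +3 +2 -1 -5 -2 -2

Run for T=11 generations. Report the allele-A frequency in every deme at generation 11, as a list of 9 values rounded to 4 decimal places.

[0.0000, 0.0000, 0.0000, 0.0000, 0.0000, 0.0000, 0.0000, 0.0000, 0.0545]

t=0: k=[0 0 0 0 0 0 0 0 31]
t=1: x=[0.0000 0.0000 0.0000 0.0000 0.0000 0.0000 0.0000 1.0850 29.9150] k=[0 0 0 0 0 0 0 0 30]
t=2: x=[0.0000 0.0000 0.0000 0.0000 0.0000 0.0000 0.0000 1.0500 28.9500] k=[0 0 0 0 0 0 0 0 26]
t=3: x=[0.0000 0.0000 0.0000 0.0000 0.0000 0.0000 0.0000 0.9100 25.0900] k=[0 0 0 0 0 0 0 0 26]
t=4: x=[0.0000 0.0000 0.0000 0.0000 0.0000 0.0000 0.0000 0.9100 25.0900] k=[0 0 0 0 0 0 0 0 20]
t=5: x=[0.0000 0.0000 0.0000 0.0000 0.0000 0.0000 0.0000 0.7000 19.3000] k=[0 0 0 0 0 0 0 1 14]
t=6: x=[0.0000 0.0000 0.0000 0.0000 0.0000 0.0000 0.0350 1.4200 13.5450] k=[0 0 0 0 0 0 0 0 13]
t=7: x=[0.0000 0.0000 0.0000 0.0000 0.0000 0.0000 0.0000 0.4550 12.5450] k=[0 0 0 0 0 0 0 0 9]
t=8: x=[0.0000 0.0000 0.0000 0.0000 0.0000 0.0000 0.0000 0.3150 8.6850] k=[0 0 0 0 0 0 0 0 8]
t=9: x=[0.0000 0.0000 0.0000 0.0000 0.0000 0.0000 0.0000 0.2800 7.7200] k=[0 0 0 0 0 0 0 1 6]
t=10: x=[0.0000 0.0000 0.0000 0.0000 0.0000 0.0000 0.0350 1.1400 5.8250] k=[0 0 0 0 0 0 2 0 8]
t=11: x=[0.0000 0.0000 0.0000 0.0000 0.0000 0.0700 1.8600 0.3500 7.7200] k=[0 0 0 0 0 0 0 0 6]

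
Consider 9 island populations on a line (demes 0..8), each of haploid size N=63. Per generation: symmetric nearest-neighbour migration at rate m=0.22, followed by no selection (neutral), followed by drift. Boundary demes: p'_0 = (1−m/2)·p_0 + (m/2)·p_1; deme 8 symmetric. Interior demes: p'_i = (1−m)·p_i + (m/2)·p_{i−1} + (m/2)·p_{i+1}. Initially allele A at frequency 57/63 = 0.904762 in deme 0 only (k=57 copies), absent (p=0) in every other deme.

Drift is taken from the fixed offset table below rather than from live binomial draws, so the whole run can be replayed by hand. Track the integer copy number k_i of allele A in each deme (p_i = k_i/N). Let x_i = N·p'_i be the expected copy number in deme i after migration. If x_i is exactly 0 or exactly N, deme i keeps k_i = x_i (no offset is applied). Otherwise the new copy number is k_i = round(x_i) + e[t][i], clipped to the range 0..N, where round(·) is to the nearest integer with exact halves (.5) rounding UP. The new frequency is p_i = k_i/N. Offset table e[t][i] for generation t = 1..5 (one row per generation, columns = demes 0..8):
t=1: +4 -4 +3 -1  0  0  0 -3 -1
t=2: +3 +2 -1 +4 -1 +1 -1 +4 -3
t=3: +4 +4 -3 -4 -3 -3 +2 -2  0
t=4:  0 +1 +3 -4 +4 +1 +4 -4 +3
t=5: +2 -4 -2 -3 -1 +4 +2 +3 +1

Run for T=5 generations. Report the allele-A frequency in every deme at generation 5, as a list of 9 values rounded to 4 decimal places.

[0.7302, 0.2857, 0.0635, 0.0000, 0.0000, 0.0000, 0.0000, 0.0000, 0.0000]

t=0: k=[57 0 0 0 0 0 0 0 0]
t=1: x=[50.7300 6.2700 0.0000 0.0000 0.0000 0.0000 0.0000 0.0000 0.0000] k=[55 2 0 0 0 0 0 0 0]
t=2: x=[49.1700 7.6100 0.2200 0.0000 0.0000 0.0000 0.0000 0.0000 0.0000] k=[52 10 0 0 0 0 0 0 0]
t=3: x=[47.3800 13.5200 1.1000 0.0000 0.0000 0.0000 0.0000 0.0000 0.0000] k=[51 18 0 0 0 0 0 0 0]
t=4: x=[47.3700 19.6500 1.9800 0.0000 0.0000 0.0000 0.0000 0.0000 0.0000] k=[47 21 5 0 0 0 0 0 0]
t=5: x=[44.1400 22.1000 6.2100 0.5500 0.0000 0.0000 0.0000 0.0000 0.0000] k=[46 18 4 0 0 0 0 0 0]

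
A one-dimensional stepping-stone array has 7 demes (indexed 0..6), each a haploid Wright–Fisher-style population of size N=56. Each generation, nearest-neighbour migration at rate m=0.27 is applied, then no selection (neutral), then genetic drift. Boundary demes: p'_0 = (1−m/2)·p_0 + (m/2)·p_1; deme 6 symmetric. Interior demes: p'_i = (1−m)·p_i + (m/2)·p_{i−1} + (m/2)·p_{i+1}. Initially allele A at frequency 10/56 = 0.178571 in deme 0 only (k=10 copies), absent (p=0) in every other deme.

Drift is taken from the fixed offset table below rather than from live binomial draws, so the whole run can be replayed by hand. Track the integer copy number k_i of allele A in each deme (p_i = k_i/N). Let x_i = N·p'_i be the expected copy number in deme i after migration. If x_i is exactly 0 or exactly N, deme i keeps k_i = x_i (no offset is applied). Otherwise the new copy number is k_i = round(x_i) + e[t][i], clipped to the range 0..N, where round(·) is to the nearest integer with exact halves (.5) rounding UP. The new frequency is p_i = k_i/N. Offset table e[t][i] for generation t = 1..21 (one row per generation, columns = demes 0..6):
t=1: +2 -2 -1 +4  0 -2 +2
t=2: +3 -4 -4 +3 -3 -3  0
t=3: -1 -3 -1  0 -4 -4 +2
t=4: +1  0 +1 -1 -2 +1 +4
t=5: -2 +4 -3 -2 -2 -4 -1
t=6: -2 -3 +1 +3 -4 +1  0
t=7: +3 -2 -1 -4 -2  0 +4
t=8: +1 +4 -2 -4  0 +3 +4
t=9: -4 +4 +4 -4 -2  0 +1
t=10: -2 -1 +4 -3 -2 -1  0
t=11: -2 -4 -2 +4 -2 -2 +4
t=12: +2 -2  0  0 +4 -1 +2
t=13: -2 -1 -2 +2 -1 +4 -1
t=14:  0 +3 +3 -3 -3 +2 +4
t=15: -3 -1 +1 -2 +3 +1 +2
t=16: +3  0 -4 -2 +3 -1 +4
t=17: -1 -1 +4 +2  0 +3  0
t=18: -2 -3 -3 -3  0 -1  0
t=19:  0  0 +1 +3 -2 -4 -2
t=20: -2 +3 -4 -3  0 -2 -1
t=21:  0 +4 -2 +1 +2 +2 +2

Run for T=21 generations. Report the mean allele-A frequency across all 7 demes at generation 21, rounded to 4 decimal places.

0.0689

t=0: k=[10 0 0 0 0 0 0]
t=1: x=[8.6500 1.3500 0.0000 0.0000 0.0000 0.0000 0.0000] k=[11 0 0 0 0 0 0]
t=2: x=[9.5150 1.4850 0.0000 0.0000 0.0000 0.0000 0.0000] k=[13 0 0 0 0 0 0]
t=3: x=[11.2450 1.7550 0.0000 0.0000 0.0000 0.0000 0.0000] k=[10 0 0 0 0 0 0]
t=4: x=[8.6500 1.3500 0.0000 0.0000 0.0000 0.0000 0.0000] k=[10 1 0 0 0 0 0]
t=5: x=[8.7850 2.0800 0.1350 0.0000 0.0000 0.0000 0.0000] k=[7 6 0 0 0 0 0]
t=6: x=[6.8650 5.3250 0.8100 0.0000 0.0000 0.0000 0.0000] k=[5 2 2 0 0 0 0]
t=7: x=[4.5950 2.4050 1.7300 0.2700 0.0000 0.0000 0.0000] k=[8 0 1 0 0 0 0]
t=8: x=[6.9200 1.2150 0.7300 0.1350 0.0000 0.0000 0.0000] k=[8 5 0 0 0 0 0]
t=9: x=[7.5950 4.7300 0.6750 0.0000 0.0000 0.0000 0.0000] k=[4 9 5 0 0 0 0]
t=10: x=[4.6750 7.7850 4.8650 0.6750 0.0000 0.0000 0.0000] k=[3 7 9 0 0 0 0]
t=11: x=[3.5400 6.7300 7.5150 1.2150 0.0000 0.0000 0.0000] k=[2 3 6 5 0 0 0]
t=12: x=[2.1350 3.2700 5.4600 4.4600 0.6750 0.0000 0.0000] k=[4 1 5 4 5 0 0]
t=13: x=[3.5950 1.9450 4.3250 4.2700 4.1900 0.6750 0.0000] k=[2 1 2 6 3 5 0]
t=14: x=[1.8650 1.2700 2.4050 5.0550 3.6750 4.0550 0.6750] k=[2 4 5 2 1 6 5]
t=15: x=[2.2700 3.8650 4.4600 2.2700 1.8100 5.1900 5.1350] k=[0 3 5 0 5 6 7]
t=16: x=[0.4050 2.8650 4.0550 1.3500 4.4600 6.0000 6.8650] k=[3 3 0 0 7 5 11]
t=17: x=[3.0000 2.5950 0.4050 0.9450 5.7850 6.0800 10.1900] k=[2 2 4 3 6 9 10]
t=18: x=[2.0000 2.2700 3.5950 3.5400 6.0000 8.7300 9.8650] k=[0 0 1 1 6 8 10]
t=19: x=[0.0000 0.1350 0.8650 1.6750 5.5950 8.0000 9.7300] k=[0 0 2 5 4 4 8]
t=20: x=[0.0000 0.2700 2.1350 4.4600 4.1350 4.5400 7.4600] k=[0 3 0 1 4 3 6]
t=21: x=[0.4050 2.1900 0.5400 1.2700 3.4600 3.5400 5.5950] k=[0 6 0 2 5 6 8]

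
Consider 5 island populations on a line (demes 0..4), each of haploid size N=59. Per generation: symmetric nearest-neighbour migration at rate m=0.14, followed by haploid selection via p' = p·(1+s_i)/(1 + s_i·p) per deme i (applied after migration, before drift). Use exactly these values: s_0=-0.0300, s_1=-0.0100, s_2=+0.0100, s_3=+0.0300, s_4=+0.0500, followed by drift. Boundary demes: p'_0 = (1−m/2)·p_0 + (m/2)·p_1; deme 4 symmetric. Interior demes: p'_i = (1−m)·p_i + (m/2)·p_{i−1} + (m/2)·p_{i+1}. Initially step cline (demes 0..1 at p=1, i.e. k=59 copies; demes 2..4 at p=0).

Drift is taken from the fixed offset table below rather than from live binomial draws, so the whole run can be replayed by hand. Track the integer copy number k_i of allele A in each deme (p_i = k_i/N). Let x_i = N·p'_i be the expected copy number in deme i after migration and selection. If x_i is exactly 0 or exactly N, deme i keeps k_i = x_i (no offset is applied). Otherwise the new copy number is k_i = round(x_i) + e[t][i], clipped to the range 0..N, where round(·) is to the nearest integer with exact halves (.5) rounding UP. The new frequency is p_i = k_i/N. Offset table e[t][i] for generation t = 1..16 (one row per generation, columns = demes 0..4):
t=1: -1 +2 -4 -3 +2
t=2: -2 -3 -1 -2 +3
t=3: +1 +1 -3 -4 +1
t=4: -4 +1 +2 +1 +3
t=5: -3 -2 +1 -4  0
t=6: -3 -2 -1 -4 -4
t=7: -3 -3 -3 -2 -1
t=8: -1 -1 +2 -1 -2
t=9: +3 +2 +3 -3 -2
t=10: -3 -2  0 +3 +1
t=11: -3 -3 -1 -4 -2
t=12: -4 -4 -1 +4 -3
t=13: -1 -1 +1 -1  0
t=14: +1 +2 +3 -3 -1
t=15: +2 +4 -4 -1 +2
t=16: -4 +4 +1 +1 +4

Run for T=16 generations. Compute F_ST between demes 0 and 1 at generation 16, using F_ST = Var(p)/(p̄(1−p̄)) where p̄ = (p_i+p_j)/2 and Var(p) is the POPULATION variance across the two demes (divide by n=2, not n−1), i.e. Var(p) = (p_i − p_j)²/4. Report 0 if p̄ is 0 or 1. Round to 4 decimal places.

0.0143

t=0: k=[59 59 0 0 0]
t=1: x=[59.0000 54.8312 4.1684 0.0000 0.0000] k=[59 57 0 0 0]
t=2: x=[58.8557 53.0968 4.0272 0.0000 0.0000] k=[57 50 3 0 0]
t=3: x=[56.4363 47.1048 6.1345 0.2163 0.0000] k=[57 48 3 0 0]
t=4: x=[56.2924 45.3750 5.9934 0.2163 0.0000] k=[52 46 8 1 0]
t=5: x=[51.3802 43.6461 10.2540 1.4615 0.0735] k=[48 42 11 0 0]
t=6: x=[47.2969 40.1212 12.4977 0.7928 0.0000] k=[44 38 11 0 0]
t=7: x=[43.2306 36.3900 12.2161 0.7928 0.0000] k=[40 33 9 0 0]
t=8: x=[39.1104 31.6626 10.1332 0.6487 0.0000] k=[38 31 12 0 0]
t=9: x=[37.0922 30.0118 12.5883 0.8648 0.0000] k=[40 32 16 0 0]
t=10: x=[39.0397 31.2924 16.1163 1.1529 0.0000] k=[36 29 16 4 0]
t=11: x=[35.0781 28.4319 16.1866 4.6859 0.2939] k=[32 25 15 1 0]
t=12: x=[31.0624 24.6457 14.8302 1.9654 0.0735] k=[27 21 14 6 0]
t=13: x=[26.1358 20.7945 14.0362 6.3045 0.4408] k=[25 20 15 5 0]
t=14: x=[24.2140 19.8673 14.7599 5.4956 0.3674] k=[25 22 18 2 0]
t=15: x=[24.3533 21.7917 17.2813 3.0648 0.1470] k=[26 26 13 2 2]
t=16: x=[25.5579 24.9452 13.2419 2.8491 2.0964] k=[22 29 14 4 6]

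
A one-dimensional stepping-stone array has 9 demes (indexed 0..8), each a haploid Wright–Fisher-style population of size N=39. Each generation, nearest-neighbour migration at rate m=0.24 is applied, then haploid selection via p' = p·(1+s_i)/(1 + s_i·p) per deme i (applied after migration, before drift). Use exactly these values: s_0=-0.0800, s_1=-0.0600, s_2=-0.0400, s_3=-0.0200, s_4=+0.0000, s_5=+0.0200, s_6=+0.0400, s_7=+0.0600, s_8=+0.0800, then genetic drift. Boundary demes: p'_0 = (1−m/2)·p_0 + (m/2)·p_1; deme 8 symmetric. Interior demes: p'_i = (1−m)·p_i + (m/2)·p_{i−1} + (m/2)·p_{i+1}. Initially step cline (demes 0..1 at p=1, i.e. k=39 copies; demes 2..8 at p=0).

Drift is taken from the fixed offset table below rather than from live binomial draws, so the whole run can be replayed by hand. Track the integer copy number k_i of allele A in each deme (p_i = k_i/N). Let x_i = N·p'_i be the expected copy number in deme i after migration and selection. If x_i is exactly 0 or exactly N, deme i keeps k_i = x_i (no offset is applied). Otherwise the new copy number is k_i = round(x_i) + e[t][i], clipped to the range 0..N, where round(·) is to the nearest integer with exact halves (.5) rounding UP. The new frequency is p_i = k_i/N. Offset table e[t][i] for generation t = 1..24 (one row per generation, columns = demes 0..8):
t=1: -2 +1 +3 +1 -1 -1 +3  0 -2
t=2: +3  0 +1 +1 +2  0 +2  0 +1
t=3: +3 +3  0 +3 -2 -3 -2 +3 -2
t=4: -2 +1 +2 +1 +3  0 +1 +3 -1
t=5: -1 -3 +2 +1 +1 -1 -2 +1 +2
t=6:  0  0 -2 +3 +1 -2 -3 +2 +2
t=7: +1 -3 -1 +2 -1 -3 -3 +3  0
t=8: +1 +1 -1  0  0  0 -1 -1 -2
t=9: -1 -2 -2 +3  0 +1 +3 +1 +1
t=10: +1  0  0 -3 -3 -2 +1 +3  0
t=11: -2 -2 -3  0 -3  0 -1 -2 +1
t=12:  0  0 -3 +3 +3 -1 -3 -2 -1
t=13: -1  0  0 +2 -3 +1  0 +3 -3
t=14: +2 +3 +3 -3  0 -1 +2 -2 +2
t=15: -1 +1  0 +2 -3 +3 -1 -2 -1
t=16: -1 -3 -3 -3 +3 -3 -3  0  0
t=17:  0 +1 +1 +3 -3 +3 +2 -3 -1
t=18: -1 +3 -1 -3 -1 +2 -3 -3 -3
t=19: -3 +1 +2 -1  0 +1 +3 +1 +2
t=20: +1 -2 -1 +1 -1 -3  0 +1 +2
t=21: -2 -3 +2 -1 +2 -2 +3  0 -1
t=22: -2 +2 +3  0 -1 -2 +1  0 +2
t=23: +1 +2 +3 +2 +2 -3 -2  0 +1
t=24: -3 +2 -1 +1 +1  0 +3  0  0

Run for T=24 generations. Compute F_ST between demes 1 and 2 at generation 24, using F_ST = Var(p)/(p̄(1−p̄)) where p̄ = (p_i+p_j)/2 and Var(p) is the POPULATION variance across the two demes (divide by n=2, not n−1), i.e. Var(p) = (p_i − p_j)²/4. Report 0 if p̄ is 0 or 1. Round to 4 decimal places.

0.0000

t=0: k=[39 39 0 0 0 0 0 0 0]
t=1: x=[39.0000 34.0591 4.5145 0.0000 0.0000 0.0000 0.0000 0.0000 0.0000] k=[39 35 8 0 0 0 0 0 0]
t=2: x=[38.4788 31.8872 9.9740 0.9413 0.0000 0.0000 0.0000 0.0000 0.0000] k=[39 32 11 2 0 0 0 0 0]
t=3: x=[38.0887 29.8953 12.0967 2.7873 0.2400 0.0000 0.0000 0.0000 0.0000] k=[39 33 12 6 0 0 0 0 0]
t=4: x=[38.2186 30.8067 13.4382 5.8981 0.7200 0.0000 0.0000 0.0000 0.0000] k=[36 32 15 7 4 0 0 0 0]
t=5: x=[35.2465 30.0194 15.6957 7.4771 3.8800 0.4895 0.0000 0.0000 0.0000] k=[34 27 18 8 5 0 0 0 0]
t=6: x=[32.7338 26.2345 17.4855 8.7027 4.7600 0.6118 0.0000 0.0000 0.0000] k=[33 26 15 12 6 0 0 0 0]
t=7: x=[31.6769 24.9691 15.5766 11.4757 6.0000 0.7341 0.0000 0.0000 0.0000] k=[33 22 15 13 5 0 0 0 0]
t=8: x=[31.1713 21.8882 15.2195 12.1107 5.3600 0.6118 0.0000 0.0000 0.0000] k=[32 23 14 12 5 1 0 0 0]
t=9: x=[30.3728 22.4131 14.4666 11.2377 5.3600 1.3862 0.1248 0.0000 0.0000] k=[29 20 12 14 5 2 3 0 0]
t=10: x=[27.2469 19.5169 12.8459 12.5077 5.7200 2.5264 2.6140 0.3814 0.0000] k=[28 20 13 10 3 1 4 3 0]
t=11: x=[26.3377 19.5169 13.1222 9.3754 3.6000 1.6307 3.6476 2.9132 0.3885] k=[24 18 10 9 1 2 3 1 1]
t=12: x=[22.4917 17.1634 10.5234 8.0304 2.0800 2.0379 2.7382 1.3119 1.0778] k=[22 17 8 11 5 1 0 0 0]
t=13: x=[20.5919 15.9338 9.1510 9.7713 5.2400 1.3862 0.1248 0.0000 0.0000] k=[20 16 9 12 2 2 0 0 0]
t=14: x=[18.7075 15.0641 9.8955 10.2863 3.2000 1.7936 0.2495 0.0000 0.0000] k=[21 18 13 7 3 1 2 0 0]
t=15: x=[19.8283 17.1634 12.5303 7.1216 3.2400 1.3862 1.7027 0.2543 0.0000] k=[19 18 13 9 0 4 1 0 0]
t=16: x=[18.0694 16.9250 12.7670 8.2676 1.5600 3.2180 1.2880 0.1272 0.0000] k=[17 14 10 5 5 0 0 0 0]
t=17: x=[15.8498 13.3319 9.5819 5.5038 4.4000 0.6118 0.0000 0.0000 0.0000] k=[16 14 11 9 1 4 0 0 0]
t=18: x=[14.9836 13.3319 10.7984 8.1490 2.3200 3.2180 0.4990 0.0000 0.0000] k=[14 16 10 5 1 5 0 0 0]
t=19: x=[13.4950 14.4725 9.8171 5.0308 1.9600 3.9904 0.6236 0.0000 0.0000] k=[10 15 12 4 2 5 4 0 0]
t=20: x=[9.9688 13.4890 11.0735 4.6368 2.6000 4.5997 3.7715 0.5084 0.0000] k=[11 11 10 6 2 2 4 2 0]
t=21: x=[10.3536 10.4013 9.3468 5.8981 2.4800 2.2822 3.6476 2.1135 0.2591] k=[8 7 11 5 4 0 7 2 0]
t=22: x=[7.3687 7.2285 9.5035 5.5038 3.6400 1.3455 5.7496 2.4926 0.2591] k=[5 9 13 6 3 0 7 2 2]
t=23: x=[5.0989 8.5788 11.3488 6.3716 3.0000 1.2232 5.7496 2.7450 2.1512] k=[6 11 14 8 5 0 4 3 3]
t=24: x=[6.1553 10.2847 12.5698 8.2281 4.7600 1.1010 3.5237 3.2914 3.2202] k=[3 12 12 9 6 1 7 3 3]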